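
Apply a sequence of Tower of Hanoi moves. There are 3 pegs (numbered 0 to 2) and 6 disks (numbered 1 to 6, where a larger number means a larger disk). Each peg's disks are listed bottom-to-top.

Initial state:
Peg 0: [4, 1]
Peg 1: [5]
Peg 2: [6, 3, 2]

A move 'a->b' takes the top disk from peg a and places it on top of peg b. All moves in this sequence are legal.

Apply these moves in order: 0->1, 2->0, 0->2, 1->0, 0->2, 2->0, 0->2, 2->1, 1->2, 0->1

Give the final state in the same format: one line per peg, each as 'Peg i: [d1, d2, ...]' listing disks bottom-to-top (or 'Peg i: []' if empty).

Answer: Peg 0: []
Peg 1: [5, 4]
Peg 2: [6, 3, 2, 1]

Derivation:
After move 1 (0->1):
Peg 0: [4]
Peg 1: [5, 1]
Peg 2: [6, 3, 2]

After move 2 (2->0):
Peg 0: [4, 2]
Peg 1: [5, 1]
Peg 2: [6, 3]

After move 3 (0->2):
Peg 0: [4]
Peg 1: [5, 1]
Peg 2: [6, 3, 2]

After move 4 (1->0):
Peg 0: [4, 1]
Peg 1: [5]
Peg 2: [6, 3, 2]

After move 5 (0->2):
Peg 0: [4]
Peg 1: [5]
Peg 2: [6, 3, 2, 1]

After move 6 (2->0):
Peg 0: [4, 1]
Peg 1: [5]
Peg 2: [6, 3, 2]

After move 7 (0->2):
Peg 0: [4]
Peg 1: [5]
Peg 2: [6, 3, 2, 1]

After move 8 (2->1):
Peg 0: [4]
Peg 1: [5, 1]
Peg 2: [6, 3, 2]

After move 9 (1->2):
Peg 0: [4]
Peg 1: [5]
Peg 2: [6, 3, 2, 1]

After move 10 (0->1):
Peg 0: []
Peg 1: [5, 4]
Peg 2: [6, 3, 2, 1]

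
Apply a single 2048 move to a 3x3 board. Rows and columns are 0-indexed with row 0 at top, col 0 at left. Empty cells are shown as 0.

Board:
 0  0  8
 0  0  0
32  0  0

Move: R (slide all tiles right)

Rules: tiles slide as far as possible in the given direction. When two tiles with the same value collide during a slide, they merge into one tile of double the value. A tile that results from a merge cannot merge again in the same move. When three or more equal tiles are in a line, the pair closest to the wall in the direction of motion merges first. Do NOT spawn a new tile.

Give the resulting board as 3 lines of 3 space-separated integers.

Slide right:
row 0: [0, 0, 8] -> [0, 0, 8]
row 1: [0, 0, 0] -> [0, 0, 0]
row 2: [32, 0, 0] -> [0, 0, 32]

Answer:  0  0  8
 0  0  0
 0  0 32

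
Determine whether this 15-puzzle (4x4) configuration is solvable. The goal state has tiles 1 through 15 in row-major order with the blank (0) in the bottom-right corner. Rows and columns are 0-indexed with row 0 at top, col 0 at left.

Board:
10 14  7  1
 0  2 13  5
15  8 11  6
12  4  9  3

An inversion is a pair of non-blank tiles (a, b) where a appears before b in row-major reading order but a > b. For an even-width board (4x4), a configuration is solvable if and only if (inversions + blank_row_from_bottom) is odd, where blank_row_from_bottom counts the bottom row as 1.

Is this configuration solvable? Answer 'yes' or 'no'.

Inversions: 58
Blank is in row 1 (0-indexed from top), which is row 3 counting from the bottom (bottom = 1).
58 + 3 = 61, which is odd, so the puzzle is solvable.

Answer: yes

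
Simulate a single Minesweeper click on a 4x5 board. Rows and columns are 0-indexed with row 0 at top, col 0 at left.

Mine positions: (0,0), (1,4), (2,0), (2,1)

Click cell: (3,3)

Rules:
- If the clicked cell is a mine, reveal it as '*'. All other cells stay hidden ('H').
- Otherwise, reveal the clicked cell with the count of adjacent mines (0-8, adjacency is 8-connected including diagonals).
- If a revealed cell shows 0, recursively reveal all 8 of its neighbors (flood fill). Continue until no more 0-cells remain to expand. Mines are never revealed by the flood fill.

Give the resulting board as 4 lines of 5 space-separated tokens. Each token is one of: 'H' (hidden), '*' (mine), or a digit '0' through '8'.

H H H H H
H H H H H
H H 1 1 1
H H 1 0 0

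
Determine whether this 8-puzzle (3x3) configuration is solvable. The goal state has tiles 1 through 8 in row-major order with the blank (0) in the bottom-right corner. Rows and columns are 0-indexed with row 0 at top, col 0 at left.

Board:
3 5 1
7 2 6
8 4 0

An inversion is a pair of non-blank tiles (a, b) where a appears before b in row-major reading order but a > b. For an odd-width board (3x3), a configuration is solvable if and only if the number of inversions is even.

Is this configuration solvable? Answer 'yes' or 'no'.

Answer: yes

Derivation:
Inversions (pairs i<j in row-major order where tile[i] > tile[j] > 0): 10
10 is even, so the puzzle is solvable.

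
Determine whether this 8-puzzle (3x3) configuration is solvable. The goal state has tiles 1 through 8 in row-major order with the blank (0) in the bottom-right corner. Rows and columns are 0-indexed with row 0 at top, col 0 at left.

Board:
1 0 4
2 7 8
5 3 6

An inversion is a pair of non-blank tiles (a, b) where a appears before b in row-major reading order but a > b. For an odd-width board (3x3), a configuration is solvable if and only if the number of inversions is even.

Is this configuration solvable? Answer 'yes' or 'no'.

Answer: no

Derivation:
Inversions (pairs i<j in row-major order where tile[i] > tile[j] > 0): 9
9 is odd, so the puzzle is not solvable.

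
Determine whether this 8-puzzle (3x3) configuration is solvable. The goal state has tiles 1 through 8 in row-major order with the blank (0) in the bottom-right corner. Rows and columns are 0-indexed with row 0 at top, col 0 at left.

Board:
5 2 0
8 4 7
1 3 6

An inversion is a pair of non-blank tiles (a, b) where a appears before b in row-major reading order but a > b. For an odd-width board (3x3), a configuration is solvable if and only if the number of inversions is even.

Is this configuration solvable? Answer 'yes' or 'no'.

Inversions (pairs i<j in row-major order where tile[i] > tile[j] > 0): 15
15 is odd, so the puzzle is not solvable.

Answer: no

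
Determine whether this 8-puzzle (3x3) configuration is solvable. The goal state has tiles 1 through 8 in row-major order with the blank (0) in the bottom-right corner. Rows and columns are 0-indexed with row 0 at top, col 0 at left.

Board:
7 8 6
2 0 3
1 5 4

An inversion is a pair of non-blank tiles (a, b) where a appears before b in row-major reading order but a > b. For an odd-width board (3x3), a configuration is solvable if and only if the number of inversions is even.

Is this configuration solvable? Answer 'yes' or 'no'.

Answer: yes

Derivation:
Inversions (pairs i<j in row-major order where tile[i] > tile[j] > 0): 20
20 is even, so the puzzle is solvable.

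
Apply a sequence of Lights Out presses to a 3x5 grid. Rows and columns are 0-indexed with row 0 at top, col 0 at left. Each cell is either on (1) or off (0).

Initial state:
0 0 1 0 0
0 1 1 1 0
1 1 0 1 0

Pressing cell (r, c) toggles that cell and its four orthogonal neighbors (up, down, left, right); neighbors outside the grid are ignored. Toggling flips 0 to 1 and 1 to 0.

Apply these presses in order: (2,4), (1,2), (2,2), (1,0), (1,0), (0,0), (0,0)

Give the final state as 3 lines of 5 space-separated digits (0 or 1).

Answer: 0 0 0 0 0
0 0 1 0 1
1 0 0 1 1

Derivation:
After press 1 at (2,4):
0 0 1 0 0
0 1 1 1 1
1 1 0 0 1

After press 2 at (1,2):
0 0 0 0 0
0 0 0 0 1
1 1 1 0 1

After press 3 at (2,2):
0 0 0 0 0
0 0 1 0 1
1 0 0 1 1

After press 4 at (1,0):
1 0 0 0 0
1 1 1 0 1
0 0 0 1 1

After press 5 at (1,0):
0 0 0 0 0
0 0 1 0 1
1 0 0 1 1

After press 6 at (0,0):
1 1 0 0 0
1 0 1 0 1
1 0 0 1 1

After press 7 at (0,0):
0 0 0 0 0
0 0 1 0 1
1 0 0 1 1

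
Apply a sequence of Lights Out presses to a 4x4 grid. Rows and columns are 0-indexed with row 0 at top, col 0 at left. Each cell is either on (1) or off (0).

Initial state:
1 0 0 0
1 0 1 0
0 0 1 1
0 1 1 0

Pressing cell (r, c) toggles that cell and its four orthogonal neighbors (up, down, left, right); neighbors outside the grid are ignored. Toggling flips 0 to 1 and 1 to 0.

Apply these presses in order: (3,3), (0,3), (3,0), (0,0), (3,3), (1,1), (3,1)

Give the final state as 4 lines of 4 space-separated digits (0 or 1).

After press 1 at (3,3):
1 0 0 0
1 0 1 0
0 0 1 0
0 1 0 1

After press 2 at (0,3):
1 0 1 1
1 0 1 1
0 0 1 0
0 1 0 1

After press 3 at (3,0):
1 0 1 1
1 0 1 1
1 0 1 0
1 0 0 1

After press 4 at (0,0):
0 1 1 1
0 0 1 1
1 0 1 0
1 0 0 1

After press 5 at (3,3):
0 1 1 1
0 0 1 1
1 0 1 1
1 0 1 0

After press 6 at (1,1):
0 0 1 1
1 1 0 1
1 1 1 1
1 0 1 0

After press 7 at (3,1):
0 0 1 1
1 1 0 1
1 0 1 1
0 1 0 0

Answer: 0 0 1 1
1 1 0 1
1 0 1 1
0 1 0 0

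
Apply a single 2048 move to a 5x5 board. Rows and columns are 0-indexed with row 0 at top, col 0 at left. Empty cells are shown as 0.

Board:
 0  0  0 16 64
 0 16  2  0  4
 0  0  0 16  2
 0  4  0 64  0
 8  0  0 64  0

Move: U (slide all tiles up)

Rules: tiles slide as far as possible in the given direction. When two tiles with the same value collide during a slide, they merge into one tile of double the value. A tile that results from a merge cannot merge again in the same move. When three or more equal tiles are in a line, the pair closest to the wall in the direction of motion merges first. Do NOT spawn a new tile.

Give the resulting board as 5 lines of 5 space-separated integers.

Answer:   8  16   2  32  64
  0   4   0 128   4
  0   0   0   0   2
  0   0   0   0   0
  0   0   0   0   0

Derivation:
Slide up:
col 0: [0, 0, 0, 0, 8] -> [8, 0, 0, 0, 0]
col 1: [0, 16, 0, 4, 0] -> [16, 4, 0, 0, 0]
col 2: [0, 2, 0, 0, 0] -> [2, 0, 0, 0, 0]
col 3: [16, 0, 16, 64, 64] -> [32, 128, 0, 0, 0]
col 4: [64, 4, 2, 0, 0] -> [64, 4, 2, 0, 0]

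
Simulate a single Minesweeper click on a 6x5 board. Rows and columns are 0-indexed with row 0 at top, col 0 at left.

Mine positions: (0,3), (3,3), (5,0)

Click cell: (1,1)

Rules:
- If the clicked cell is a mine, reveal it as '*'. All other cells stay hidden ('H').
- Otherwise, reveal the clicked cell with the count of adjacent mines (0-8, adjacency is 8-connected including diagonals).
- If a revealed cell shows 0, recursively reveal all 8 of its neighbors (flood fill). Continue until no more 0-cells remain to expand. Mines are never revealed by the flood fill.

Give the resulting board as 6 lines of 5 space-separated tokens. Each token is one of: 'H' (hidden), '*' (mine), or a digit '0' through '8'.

0 0 1 H H
0 0 1 H H
0 0 1 H H
0 0 1 H H
1 1 1 H H
H H H H H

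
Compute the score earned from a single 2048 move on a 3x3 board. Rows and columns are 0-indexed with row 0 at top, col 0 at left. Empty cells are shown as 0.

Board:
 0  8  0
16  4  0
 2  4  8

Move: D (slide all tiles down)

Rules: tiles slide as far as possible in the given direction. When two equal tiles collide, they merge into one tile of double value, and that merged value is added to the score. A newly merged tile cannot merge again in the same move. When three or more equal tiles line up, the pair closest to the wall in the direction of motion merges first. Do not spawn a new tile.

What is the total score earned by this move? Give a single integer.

Slide down:
col 0: [0, 16, 2] -> [0, 16, 2]  score +0 (running 0)
col 1: [8, 4, 4] -> [0, 8, 8]  score +8 (running 8)
col 2: [0, 0, 8] -> [0, 0, 8]  score +0 (running 8)
Board after move:
 0  0  0
16  8  0
 2  8  8

Answer: 8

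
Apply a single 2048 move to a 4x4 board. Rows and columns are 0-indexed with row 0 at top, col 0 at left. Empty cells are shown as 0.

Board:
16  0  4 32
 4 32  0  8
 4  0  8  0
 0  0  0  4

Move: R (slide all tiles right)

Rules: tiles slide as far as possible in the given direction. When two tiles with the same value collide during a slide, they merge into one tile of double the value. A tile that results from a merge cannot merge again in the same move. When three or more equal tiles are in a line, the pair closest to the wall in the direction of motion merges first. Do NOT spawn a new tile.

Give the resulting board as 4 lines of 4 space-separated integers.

Answer:  0 16  4 32
 0  4 32  8
 0  0  4  8
 0  0  0  4

Derivation:
Slide right:
row 0: [16, 0, 4, 32] -> [0, 16, 4, 32]
row 1: [4, 32, 0, 8] -> [0, 4, 32, 8]
row 2: [4, 0, 8, 0] -> [0, 0, 4, 8]
row 3: [0, 0, 0, 4] -> [0, 0, 0, 4]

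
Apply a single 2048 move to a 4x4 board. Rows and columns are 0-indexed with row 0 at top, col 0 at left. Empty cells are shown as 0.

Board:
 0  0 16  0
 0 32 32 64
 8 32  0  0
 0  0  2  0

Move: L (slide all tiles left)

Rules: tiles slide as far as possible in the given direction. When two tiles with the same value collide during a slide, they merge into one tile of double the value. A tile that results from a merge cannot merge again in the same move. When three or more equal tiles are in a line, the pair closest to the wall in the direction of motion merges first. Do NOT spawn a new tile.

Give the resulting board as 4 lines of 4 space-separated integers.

Answer: 16  0  0  0
64 64  0  0
 8 32  0  0
 2  0  0  0

Derivation:
Slide left:
row 0: [0, 0, 16, 0] -> [16, 0, 0, 0]
row 1: [0, 32, 32, 64] -> [64, 64, 0, 0]
row 2: [8, 32, 0, 0] -> [8, 32, 0, 0]
row 3: [0, 0, 2, 0] -> [2, 0, 0, 0]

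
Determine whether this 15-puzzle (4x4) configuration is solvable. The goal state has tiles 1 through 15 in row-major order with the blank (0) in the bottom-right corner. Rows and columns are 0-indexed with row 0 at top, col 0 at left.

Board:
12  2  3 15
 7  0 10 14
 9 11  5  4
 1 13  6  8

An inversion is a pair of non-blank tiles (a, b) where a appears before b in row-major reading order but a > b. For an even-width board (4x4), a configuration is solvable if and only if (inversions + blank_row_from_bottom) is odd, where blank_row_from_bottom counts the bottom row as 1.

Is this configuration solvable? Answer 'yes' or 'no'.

Answer: no

Derivation:
Inversions: 57
Blank is in row 1 (0-indexed from top), which is row 3 counting from the bottom (bottom = 1).
57 + 3 = 60, which is even, so the puzzle is not solvable.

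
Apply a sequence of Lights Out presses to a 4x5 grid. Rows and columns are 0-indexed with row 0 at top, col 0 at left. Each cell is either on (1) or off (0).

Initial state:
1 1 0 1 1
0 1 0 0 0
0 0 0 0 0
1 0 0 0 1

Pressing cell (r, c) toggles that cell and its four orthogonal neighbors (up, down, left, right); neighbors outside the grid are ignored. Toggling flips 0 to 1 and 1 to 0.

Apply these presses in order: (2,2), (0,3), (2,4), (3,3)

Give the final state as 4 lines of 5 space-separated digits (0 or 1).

After press 1 at (2,2):
1 1 0 1 1
0 1 1 0 0
0 1 1 1 0
1 0 1 0 1

After press 2 at (0,3):
1 1 1 0 0
0 1 1 1 0
0 1 1 1 0
1 0 1 0 1

After press 3 at (2,4):
1 1 1 0 0
0 1 1 1 1
0 1 1 0 1
1 0 1 0 0

After press 4 at (3,3):
1 1 1 0 0
0 1 1 1 1
0 1 1 1 1
1 0 0 1 1

Answer: 1 1 1 0 0
0 1 1 1 1
0 1 1 1 1
1 0 0 1 1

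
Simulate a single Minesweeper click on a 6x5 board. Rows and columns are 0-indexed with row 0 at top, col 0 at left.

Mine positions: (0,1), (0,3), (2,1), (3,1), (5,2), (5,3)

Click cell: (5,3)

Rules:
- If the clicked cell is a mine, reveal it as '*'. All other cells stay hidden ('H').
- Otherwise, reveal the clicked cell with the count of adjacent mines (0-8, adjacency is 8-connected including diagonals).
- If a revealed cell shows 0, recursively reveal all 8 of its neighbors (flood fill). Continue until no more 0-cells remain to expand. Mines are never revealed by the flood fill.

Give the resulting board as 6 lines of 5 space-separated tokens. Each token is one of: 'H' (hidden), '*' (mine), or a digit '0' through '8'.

H H H H H
H H H H H
H H H H H
H H H H H
H H H H H
H H H * H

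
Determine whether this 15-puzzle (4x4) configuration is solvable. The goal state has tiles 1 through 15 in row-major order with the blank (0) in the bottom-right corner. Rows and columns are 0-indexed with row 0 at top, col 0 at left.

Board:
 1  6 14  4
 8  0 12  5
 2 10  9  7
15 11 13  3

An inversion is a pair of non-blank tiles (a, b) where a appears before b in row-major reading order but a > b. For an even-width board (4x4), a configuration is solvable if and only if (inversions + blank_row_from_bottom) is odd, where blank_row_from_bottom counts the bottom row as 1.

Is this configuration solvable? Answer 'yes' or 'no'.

Inversions: 41
Blank is in row 1 (0-indexed from top), which is row 3 counting from the bottom (bottom = 1).
41 + 3 = 44, which is even, so the puzzle is not solvable.

Answer: no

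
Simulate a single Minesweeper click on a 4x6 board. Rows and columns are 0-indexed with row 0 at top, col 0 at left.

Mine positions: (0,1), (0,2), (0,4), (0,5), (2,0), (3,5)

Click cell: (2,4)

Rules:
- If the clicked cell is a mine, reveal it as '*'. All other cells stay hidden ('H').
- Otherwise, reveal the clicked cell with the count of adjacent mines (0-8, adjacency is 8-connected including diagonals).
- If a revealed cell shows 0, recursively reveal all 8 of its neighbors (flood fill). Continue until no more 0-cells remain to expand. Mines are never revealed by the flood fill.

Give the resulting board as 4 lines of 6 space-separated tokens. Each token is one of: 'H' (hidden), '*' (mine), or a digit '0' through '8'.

H H H H H H
H H H H H H
H H H H 1 H
H H H H H H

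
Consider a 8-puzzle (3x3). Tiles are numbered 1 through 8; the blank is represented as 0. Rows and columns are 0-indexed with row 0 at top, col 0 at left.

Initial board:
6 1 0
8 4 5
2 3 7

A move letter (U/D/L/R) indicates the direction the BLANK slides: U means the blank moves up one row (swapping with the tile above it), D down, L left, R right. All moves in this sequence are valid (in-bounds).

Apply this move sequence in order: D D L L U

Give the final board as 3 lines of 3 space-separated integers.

Answer: 6 1 5
0 4 7
8 2 3

Derivation:
After move 1 (D):
6 1 5
8 4 0
2 3 7

After move 2 (D):
6 1 5
8 4 7
2 3 0

After move 3 (L):
6 1 5
8 4 7
2 0 3

After move 4 (L):
6 1 5
8 4 7
0 2 3

After move 5 (U):
6 1 5
0 4 7
8 2 3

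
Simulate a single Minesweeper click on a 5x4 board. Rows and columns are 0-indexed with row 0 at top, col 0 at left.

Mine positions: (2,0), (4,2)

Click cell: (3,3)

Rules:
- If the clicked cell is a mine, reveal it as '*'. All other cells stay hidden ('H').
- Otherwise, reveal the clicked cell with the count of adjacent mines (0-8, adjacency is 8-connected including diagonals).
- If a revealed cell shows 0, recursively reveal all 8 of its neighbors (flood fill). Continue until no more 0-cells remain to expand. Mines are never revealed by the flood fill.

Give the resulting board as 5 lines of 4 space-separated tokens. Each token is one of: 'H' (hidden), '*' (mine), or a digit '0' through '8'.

H H H H
H H H H
H H H H
H H H 1
H H H H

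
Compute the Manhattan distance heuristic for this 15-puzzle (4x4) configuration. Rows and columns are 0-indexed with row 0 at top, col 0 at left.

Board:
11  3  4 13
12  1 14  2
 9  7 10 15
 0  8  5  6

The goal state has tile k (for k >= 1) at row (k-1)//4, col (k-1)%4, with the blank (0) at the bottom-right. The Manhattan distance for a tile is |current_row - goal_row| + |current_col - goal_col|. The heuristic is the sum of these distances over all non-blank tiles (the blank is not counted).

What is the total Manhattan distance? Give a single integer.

Answer: 41

Derivation:
Tile 11: (0,0)->(2,2) = 4
Tile 3: (0,1)->(0,2) = 1
Tile 4: (0,2)->(0,3) = 1
Tile 13: (0,3)->(3,0) = 6
Tile 12: (1,0)->(2,3) = 4
Tile 1: (1,1)->(0,0) = 2
Tile 14: (1,2)->(3,1) = 3
Tile 2: (1,3)->(0,1) = 3
Tile 9: (2,0)->(2,0) = 0
Tile 7: (2,1)->(1,2) = 2
Tile 10: (2,2)->(2,1) = 1
Tile 15: (2,3)->(3,2) = 2
Tile 8: (3,1)->(1,3) = 4
Tile 5: (3,2)->(1,0) = 4
Tile 6: (3,3)->(1,1) = 4
Sum: 4 + 1 + 1 + 6 + 4 + 2 + 3 + 3 + 0 + 2 + 1 + 2 + 4 + 4 + 4 = 41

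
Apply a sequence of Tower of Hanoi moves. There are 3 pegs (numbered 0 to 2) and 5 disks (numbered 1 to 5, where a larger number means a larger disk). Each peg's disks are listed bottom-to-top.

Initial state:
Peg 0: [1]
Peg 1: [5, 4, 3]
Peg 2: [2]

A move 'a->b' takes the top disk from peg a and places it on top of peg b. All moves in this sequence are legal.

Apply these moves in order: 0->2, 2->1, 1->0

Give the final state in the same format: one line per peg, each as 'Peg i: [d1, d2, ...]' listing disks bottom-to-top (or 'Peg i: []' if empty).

After move 1 (0->2):
Peg 0: []
Peg 1: [5, 4, 3]
Peg 2: [2, 1]

After move 2 (2->1):
Peg 0: []
Peg 1: [5, 4, 3, 1]
Peg 2: [2]

After move 3 (1->0):
Peg 0: [1]
Peg 1: [5, 4, 3]
Peg 2: [2]

Answer: Peg 0: [1]
Peg 1: [5, 4, 3]
Peg 2: [2]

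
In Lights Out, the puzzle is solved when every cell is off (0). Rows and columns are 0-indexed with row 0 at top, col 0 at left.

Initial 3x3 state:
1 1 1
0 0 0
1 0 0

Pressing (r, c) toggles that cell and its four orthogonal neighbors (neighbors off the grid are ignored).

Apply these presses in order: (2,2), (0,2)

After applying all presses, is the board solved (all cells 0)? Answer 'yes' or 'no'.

Answer: no

Derivation:
After press 1 at (2,2):
1 1 1
0 0 1
1 1 1

After press 2 at (0,2):
1 0 0
0 0 0
1 1 1

Lights still on: 4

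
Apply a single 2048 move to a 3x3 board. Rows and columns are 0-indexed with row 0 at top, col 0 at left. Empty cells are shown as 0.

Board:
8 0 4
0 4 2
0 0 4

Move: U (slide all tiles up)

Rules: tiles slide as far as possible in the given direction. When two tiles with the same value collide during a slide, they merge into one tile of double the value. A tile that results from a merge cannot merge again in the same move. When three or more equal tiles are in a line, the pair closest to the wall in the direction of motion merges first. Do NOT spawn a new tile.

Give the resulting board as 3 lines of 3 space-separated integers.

Answer: 8 4 4
0 0 2
0 0 4

Derivation:
Slide up:
col 0: [8, 0, 0] -> [8, 0, 0]
col 1: [0, 4, 0] -> [4, 0, 0]
col 2: [4, 2, 4] -> [4, 2, 4]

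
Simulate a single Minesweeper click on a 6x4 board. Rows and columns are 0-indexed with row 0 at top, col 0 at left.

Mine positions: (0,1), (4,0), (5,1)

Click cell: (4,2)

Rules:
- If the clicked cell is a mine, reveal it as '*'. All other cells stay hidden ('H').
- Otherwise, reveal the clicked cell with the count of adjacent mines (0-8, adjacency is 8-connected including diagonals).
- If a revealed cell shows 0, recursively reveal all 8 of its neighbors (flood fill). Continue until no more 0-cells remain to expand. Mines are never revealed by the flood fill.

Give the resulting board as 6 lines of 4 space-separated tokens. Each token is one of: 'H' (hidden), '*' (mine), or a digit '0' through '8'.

H H H H
H H H H
H H H H
H H H H
H H 1 H
H H H H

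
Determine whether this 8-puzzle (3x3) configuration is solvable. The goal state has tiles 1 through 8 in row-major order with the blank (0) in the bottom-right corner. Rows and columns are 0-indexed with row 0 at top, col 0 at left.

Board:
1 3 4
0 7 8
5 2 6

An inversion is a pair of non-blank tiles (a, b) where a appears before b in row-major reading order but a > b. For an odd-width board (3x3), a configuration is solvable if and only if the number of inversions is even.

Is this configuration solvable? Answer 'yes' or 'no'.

Inversions (pairs i<j in row-major order where tile[i] > tile[j] > 0): 9
9 is odd, so the puzzle is not solvable.

Answer: no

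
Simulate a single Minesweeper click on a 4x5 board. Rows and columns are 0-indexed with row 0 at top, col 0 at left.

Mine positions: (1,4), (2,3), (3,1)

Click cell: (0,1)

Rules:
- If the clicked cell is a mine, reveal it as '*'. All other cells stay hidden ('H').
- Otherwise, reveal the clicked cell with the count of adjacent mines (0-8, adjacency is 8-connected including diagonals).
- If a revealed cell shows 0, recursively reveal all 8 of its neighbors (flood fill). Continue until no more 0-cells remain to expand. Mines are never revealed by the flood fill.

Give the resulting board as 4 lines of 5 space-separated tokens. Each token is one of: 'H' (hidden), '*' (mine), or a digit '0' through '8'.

0 0 0 1 H
0 0 1 2 H
1 1 2 H H
H H H H H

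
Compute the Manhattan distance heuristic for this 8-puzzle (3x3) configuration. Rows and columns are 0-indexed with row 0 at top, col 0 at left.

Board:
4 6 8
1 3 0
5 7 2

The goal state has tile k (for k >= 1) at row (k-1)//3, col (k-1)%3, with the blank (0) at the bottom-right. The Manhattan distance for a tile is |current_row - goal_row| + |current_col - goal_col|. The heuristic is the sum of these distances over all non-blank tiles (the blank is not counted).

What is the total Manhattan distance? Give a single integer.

Answer: 15

Derivation:
Tile 4: at (0,0), goal (1,0), distance |0-1|+|0-0| = 1
Tile 6: at (0,1), goal (1,2), distance |0-1|+|1-2| = 2
Tile 8: at (0,2), goal (2,1), distance |0-2|+|2-1| = 3
Tile 1: at (1,0), goal (0,0), distance |1-0|+|0-0| = 1
Tile 3: at (1,1), goal (0,2), distance |1-0|+|1-2| = 2
Tile 5: at (2,0), goal (1,1), distance |2-1|+|0-1| = 2
Tile 7: at (2,1), goal (2,0), distance |2-2|+|1-0| = 1
Tile 2: at (2,2), goal (0,1), distance |2-0|+|2-1| = 3
Sum: 1 + 2 + 3 + 1 + 2 + 2 + 1 + 3 = 15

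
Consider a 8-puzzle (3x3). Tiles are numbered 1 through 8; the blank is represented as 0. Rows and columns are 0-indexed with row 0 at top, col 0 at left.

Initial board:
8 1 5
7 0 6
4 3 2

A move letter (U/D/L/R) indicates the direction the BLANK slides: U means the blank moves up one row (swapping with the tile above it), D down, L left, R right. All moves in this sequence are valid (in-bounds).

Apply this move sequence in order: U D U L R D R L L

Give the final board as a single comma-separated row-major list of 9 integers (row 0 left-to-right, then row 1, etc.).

After move 1 (U):
8 0 5
7 1 6
4 3 2

After move 2 (D):
8 1 5
7 0 6
4 3 2

After move 3 (U):
8 0 5
7 1 6
4 3 2

After move 4 (L):
0 8 5
7 1 6
4 3 2

After move 5 (R):
8 0 5
7 1 6
4 3 2

After move 6 (D):
8 1 5
7 0 6
4 3 2

After move 7 (R):
8 1 5
7 6 0
4 3 2

After move 8 (L):
8 1 5
7 0 6
4 3 2

After move 9 (L):
8 1 5
0 7 6
4 3 2

Answer: 8, 1, 5, 0, 7, 6, 4, 3, 2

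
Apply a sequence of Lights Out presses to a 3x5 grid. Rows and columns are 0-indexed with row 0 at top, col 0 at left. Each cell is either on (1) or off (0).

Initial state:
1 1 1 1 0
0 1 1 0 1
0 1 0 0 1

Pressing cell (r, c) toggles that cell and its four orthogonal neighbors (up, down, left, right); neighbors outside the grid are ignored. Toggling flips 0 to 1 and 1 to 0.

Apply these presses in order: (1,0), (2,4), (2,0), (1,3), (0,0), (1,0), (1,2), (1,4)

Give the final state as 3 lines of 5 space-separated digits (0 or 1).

After press 1 at (1,0):
0 1 1 1 0
1 0 1 0 1
1 1 0 0 1

After press 2 at (2,4):
0 1 1 1 0
1 0 1 0 0
1 1 0 1 0

After press 3 at (2,0):
0 1 1 1 0
0 0 1 0 0
0 0 0 1 0

After press 4 at (1,3):
0 1 1 0 0
0 0 0 1 1
0 0 0 0 0

After press 5 at (0,0):
1 0 1 0 0
1 0 0 1 1
0 0 0 0 0

After press 6 at (1,0):
0 0 1 0 0
0 1 0 1 1
1 0 0 0 0

After press 7 at (1,2):
0 0 0 0 0
0 0 1 0 1
1 0 1 0 0

After press 8 at (1,4):
0 0 0 0 1
0 0 1 1 0
1 0 1 0 1

Answer: 0 0 0 0 1
0 0 1 1 0
1 0 1 0 1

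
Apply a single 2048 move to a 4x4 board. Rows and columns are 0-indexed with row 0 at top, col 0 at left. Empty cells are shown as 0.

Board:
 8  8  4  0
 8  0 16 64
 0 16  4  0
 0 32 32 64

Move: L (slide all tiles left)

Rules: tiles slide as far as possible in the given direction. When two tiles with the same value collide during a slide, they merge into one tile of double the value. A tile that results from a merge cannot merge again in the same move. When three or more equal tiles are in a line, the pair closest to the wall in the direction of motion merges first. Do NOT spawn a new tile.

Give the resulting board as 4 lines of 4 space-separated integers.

Slide left:
row 0: [8, 8, 4, 0] -> [16, 4, 0, 0]
row 1: [8, 0, 16, 64] -> [8, 16, 64, 0]
row 2: [0, 16, 4, 0] -> [16, 4, 0, 0]
row 3: [0, 32, 32, 64] -> [64, 64, 0, 0]

Answer: 16  4  0  0
 8 16 64  0
16  4  0  0
64 64  0  0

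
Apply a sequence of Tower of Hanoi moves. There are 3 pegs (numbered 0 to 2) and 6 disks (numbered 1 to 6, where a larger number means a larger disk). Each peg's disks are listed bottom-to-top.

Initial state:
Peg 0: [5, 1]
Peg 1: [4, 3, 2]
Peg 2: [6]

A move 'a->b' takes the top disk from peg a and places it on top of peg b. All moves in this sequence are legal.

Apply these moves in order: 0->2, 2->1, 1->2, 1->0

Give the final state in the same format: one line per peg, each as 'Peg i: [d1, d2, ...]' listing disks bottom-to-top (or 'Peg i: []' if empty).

Answer: Peg 0: [5, 2]
Peg 1: [4, 3]
Peg 2: [6, 1]

Derivation:
After move 1 (0->2):
Peg 0: [5]
Peg 1: [4, 3, 2]
Peg 2: [6, 1]

After move 2 (2->1):
Peg 0: [5]
Peg 1: [4, 3, 2, 1]
Peg 2: [6]

After move 3 (1->2):
Peg 0: [5]
Peg 1: [4, 3, 2]
Peg 2: [6, 1]

After move 4 (1->0):
Peg 0: [5, 2]
Peg 1: [4, 3]
Peg 2: [6, 1]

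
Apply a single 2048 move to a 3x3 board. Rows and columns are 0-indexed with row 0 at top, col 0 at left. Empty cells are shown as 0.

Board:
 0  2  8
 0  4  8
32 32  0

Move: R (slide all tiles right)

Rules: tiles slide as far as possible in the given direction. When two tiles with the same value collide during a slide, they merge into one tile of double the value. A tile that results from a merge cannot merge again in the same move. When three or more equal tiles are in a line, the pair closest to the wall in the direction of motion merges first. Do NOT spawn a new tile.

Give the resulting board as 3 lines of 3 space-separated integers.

Answer:  0  2  8
 0  4  8
 0  0 64

Derivation:
Slide right:
row 0: [0, 2, 8] -> [0, 2, 8]
row 1: [0, 4, 8] -> [0, 4, 8]
row 2: [32, 32, 0] -> [0, 0, 64]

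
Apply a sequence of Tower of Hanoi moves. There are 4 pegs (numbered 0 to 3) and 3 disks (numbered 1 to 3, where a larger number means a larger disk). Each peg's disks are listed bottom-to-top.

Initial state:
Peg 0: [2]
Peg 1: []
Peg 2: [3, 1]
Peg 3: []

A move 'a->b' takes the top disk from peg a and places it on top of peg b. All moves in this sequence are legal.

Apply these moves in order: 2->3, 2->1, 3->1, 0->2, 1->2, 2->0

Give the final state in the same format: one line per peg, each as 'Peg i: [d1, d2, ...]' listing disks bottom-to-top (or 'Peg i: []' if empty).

Answer: Peg 0: [1]
Peg 1: [3]
Peg 2: [2]
Peg 3: []

Derivation:
After move 1 (2->3):
Peg 0: [2]
Peg 1: []
Peg 2: [3]
Peg 3: [1]

After move 2 (2->1):
Peg 0: [2]
Peg 1: [3]
Peg 2: []
Peg 3: [1]

After move 3 (3->1):
Peg 0: [2]
Peg 1: [3, 1]
Peg 2: []
Peg 3: []

After move 4 (0->2):
Peg 0: []
Peg 1: [3, 1]
Peg 2: [2]
Peg 3: []

After move 5 (1->2):
Peg 0: []
Peg 1: [3]
Peg 2: [2, 1]
Peg 3: []

After move 6 (2->0):
Peg 0: [1]
Peg 1: [3]
Peg 2: [2]
Peg 3: []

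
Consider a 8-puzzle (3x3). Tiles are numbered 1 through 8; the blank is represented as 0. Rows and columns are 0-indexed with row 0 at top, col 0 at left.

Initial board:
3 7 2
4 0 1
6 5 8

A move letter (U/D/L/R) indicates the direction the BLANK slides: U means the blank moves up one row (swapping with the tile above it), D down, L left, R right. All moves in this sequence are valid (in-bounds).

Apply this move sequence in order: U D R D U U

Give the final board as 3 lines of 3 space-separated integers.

After move 1 (U):
3 0 2
4 7 1
6 5 8

After move 2 (D):
3 7 2
4 0 1
6 5 8

After move 3 (R):
3 7 2
4 1 0
6 5 8

After move 4 (D):
3 7 2
4 1 8
6 5 0

After move 5 (U):
3 7 2
4 1 0
6 5 8

After move 6 (U):
3 7 0
4 1 2
6 5 8

Answer: 3 7 0
4 1 2
6 5 8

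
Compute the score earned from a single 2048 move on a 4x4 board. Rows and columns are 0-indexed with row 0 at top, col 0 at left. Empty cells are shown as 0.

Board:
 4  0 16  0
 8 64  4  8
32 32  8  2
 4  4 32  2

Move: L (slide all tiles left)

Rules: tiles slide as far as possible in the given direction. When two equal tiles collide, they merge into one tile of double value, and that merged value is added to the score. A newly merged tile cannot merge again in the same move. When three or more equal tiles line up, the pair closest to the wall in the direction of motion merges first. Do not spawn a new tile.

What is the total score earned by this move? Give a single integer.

Answer: 72

Derivation:
Slide left:
row 0: [4, 0, 16, 0] -> [4, 16, 0, 0]  score +0 (running 0)
row 1: [8, 64, 4, 8] -> [8, 64, 4, 8]  score +0 (running 0)
row 2: [32, 32, 8, 2] -> [64, 8, 2, 0]  score +64 (running 64)
row 3: [4, 4, 32, 2] -> [8, 32, 2, 0]  score +8 (running 72)
Board after move:
 4 16  0  0
 8 64  4  8
64  8  2  0
 8 32  2  0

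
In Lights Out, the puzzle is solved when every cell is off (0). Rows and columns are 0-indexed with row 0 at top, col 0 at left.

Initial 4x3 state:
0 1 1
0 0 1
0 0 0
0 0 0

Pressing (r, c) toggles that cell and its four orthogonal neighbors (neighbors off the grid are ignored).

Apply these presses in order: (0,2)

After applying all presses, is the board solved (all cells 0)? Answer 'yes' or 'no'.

Answer: yes

Derivation:
After press 1 at (0,2):
0 0 0
0 0 0
0 0 0
0 0 0

Lights still on: 0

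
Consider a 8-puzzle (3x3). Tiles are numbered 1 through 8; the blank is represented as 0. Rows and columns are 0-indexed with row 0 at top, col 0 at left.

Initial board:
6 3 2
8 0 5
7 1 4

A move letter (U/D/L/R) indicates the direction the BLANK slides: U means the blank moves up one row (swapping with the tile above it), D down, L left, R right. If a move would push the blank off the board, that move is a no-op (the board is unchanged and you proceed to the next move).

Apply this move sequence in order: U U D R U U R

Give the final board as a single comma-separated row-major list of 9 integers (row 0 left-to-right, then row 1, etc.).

Answer: 6, 3, 0, 8, 5, 2, 7, 1, 4

Derivation:
After move 1 (U):
6 0 2
8 3 5
7 1 4

After move 2 (U):
6 0 2
8 3 5
7 1 4

After move 3 (D):
6 3 2
8 0 5
7 1 4

After move 4 (R):
6 3 2
8 5 0
7 1 4

After move 5 (U):
6 3 0
8 5 2
7 1 4

After move 6 (U):
6 3 0
8 5 2
7 1 4

After move 7 (R):
6 3 0
8 5 2
7 1 4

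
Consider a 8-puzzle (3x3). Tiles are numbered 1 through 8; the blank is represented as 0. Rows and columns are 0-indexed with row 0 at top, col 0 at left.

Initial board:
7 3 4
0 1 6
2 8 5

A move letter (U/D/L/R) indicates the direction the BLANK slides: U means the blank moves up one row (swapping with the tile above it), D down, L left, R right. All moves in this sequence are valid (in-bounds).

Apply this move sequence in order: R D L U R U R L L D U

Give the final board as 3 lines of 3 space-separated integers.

Answer: 0 7 4
8 3 6
1 2 5

Derivation:
After move 1 (R):
7 3 4
1 0 6
2 8 5

After move 2 (D):
7 3 4
1 8 6
2 0 5

After move 3 (L):
7 3 4
1 8 6
0 2 5

After move 4 (U):
7 3 4
0 8 6
1 2 5

After move 5 (R):
7 3 4
8 0 6
1 2 5

After move 6 (U):
7 0 4
8 3 6
1 2 5

After move 7 (R):
7 4 0
8 3 6
1 2 5

After move 8 (L):
7 0 4
8 3 6
1 2 5

After move 9 (L):
0 7 4
8 3 6
1 2 5

After move 10 (D):
8 7 4
0 3 6
1 2 5

After move 11 (U):
0 7 4
8 3 6
1 2 5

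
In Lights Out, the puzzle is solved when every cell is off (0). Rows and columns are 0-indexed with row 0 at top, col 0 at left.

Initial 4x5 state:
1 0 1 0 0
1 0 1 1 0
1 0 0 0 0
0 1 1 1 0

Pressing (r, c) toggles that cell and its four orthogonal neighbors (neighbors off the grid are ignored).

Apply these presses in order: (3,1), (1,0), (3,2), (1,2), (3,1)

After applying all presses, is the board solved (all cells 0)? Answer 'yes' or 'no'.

Answer: yes

Derivation:
After press 1 at (3,1):
1 0 1 0 0
1 0 1 1 0
1 1 0 0 0
1 0 0 1 0

After press 2 at (1,0):
0 0 1 0 0
0 1 1 1 0
0 1 0 0 0
1 0 0 1 0

After press 3 at (3,2):
0 0 1 0 0
0 1 1 1 0
0 1 1 0 0
1 1 1 0 0

After press 4 at (1,2):
0 0 0 0 0
0 0 0 0 0
0 1 0 0 0
1 1 1 0 0

After press 5 at (3,1):
0 0 0 0 0
0 0 0 0 0
0 0 0 0 0
0 0 0 0 0

Lights still on: 0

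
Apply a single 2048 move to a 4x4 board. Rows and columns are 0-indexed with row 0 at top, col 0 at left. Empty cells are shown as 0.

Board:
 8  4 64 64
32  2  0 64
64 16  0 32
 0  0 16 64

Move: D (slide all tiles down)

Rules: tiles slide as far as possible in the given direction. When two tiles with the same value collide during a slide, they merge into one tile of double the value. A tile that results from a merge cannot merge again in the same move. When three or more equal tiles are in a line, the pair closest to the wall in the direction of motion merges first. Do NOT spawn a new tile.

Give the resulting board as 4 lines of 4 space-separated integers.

Answer:   0   0   0   0
  8   4   0 128
 32   2  64  32
 64  16  16  64

Derivation:
Slide down:
col 0: [8, 32, 64, 0] -> [0, 8, 32, 64]
col 1: [4, 2, 16, 0] -> [0, 4, 2, 16]
col 2: [64, 0, 0, 16] -> [0, 0, 64, 16]
col 3: [64, 64, 32, 64] -> [0, 128, 32, 64]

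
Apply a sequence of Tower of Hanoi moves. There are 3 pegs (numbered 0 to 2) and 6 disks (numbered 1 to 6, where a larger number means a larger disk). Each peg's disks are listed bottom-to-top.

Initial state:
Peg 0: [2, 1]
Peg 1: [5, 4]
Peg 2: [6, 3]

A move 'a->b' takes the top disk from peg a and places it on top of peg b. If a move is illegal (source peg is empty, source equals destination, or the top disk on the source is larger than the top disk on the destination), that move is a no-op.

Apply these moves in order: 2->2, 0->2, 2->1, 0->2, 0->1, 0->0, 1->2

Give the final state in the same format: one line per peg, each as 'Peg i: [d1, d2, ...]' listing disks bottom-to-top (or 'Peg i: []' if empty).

After move 1 (2->2):
Peg 0: [2, 1]
Peg 1: [5, 4]
Peg 2: [6, 3]

After move 2 (0->2):
Peg 0: [2]
Peg 1: [5, 4]
Peg 2: [6, 3, 1]

After move 3 (2->1):
Peg 0: [2]
Peg 1: [5, 4, 1]
Peg 2: [6, 3]

After move 4 (0->2):
Peg 0: []
Peg 1: [5, 4, 1]
Peg 2: [6, 3, 2]

After move 5 (0->1):
Peg 0: []
Peg 1: [5, 4, 1]
Peg 2: [6, 3, 2]

After move 6 (0->0):
Peg 0: []
Peg 1: [5, 4, 1]
Peg 2: [6, 3, 2]

After move 7 (1->2):
Peg 0: []
Peg 1: [5, 4]
Peg 2: [6, 3, 2, 1]

Answer: Peg 0: []
Peg 1: [5, 4]
Peg 2: [6, 3, 2, 1]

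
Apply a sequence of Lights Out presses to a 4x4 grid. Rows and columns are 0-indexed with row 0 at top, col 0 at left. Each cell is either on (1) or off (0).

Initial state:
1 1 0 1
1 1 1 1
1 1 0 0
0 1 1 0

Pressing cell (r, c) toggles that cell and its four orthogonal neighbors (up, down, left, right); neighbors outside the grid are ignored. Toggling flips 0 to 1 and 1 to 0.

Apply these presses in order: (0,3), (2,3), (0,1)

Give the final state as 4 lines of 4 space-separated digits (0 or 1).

After press 1 at (0,3):
1 1 1 0
1 1 1 0
1 1 0 0
0 1 1 0

After press 2 at (2,3):
1 1 1 0
1 1 1 1
1 1 1 1
0 1 1 1

After press 3 at (0,1):
0 0 0 0
1 0 1 1
1 1 1 1
0 1 1 1

Answer: 0 0 0 0
1 0 1 1
1 1 1 1
0 1 1 1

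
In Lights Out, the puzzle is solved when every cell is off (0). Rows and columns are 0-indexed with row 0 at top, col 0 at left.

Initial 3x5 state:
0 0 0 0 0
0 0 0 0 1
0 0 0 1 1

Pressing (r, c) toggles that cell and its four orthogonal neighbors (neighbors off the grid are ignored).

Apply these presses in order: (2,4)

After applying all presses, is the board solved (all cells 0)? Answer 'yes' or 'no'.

After press 1 at (2,4):
0 0 0 0 0
0 0 0 0 0
0 0 0 0 0

Lights still on: 0

Answer: yes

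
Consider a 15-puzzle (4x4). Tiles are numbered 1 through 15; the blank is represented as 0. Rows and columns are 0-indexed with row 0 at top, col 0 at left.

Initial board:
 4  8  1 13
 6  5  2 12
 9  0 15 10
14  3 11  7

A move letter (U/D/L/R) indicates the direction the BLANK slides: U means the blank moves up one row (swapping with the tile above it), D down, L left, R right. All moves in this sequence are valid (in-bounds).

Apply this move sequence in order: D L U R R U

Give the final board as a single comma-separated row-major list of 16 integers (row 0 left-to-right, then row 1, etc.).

Answer: 4, 8, 1, 13, 6, 5, 0, 12, 3, 15, 2, 10, 9, 14, 11, 7

Derivation:
After move 1 (D):
 4  8  1 13
 6  5  2 12
 9  3 15 10
14  0 11  7

After move 2 (L):
 4  8  1 13
 6  5  2 12
 9  3 15 10
 0 14 11  7

After move 3 (U):
 4  8  1 13
 6  5  2 12
 0  3 15 10
 9 14 11  7

After move 4 (R):
 4  8  1 13
 6  5  2 12
 3  0 15 10
 9 14 11  7

After move 5 (R):
 4  8  1 13
 6  5  2 12
 3 15  0 10
 9 14 11  7

After move 6 (U):
 4  8  1 13
 6  5  0 12
 3 15  2 10
 9 14 11  7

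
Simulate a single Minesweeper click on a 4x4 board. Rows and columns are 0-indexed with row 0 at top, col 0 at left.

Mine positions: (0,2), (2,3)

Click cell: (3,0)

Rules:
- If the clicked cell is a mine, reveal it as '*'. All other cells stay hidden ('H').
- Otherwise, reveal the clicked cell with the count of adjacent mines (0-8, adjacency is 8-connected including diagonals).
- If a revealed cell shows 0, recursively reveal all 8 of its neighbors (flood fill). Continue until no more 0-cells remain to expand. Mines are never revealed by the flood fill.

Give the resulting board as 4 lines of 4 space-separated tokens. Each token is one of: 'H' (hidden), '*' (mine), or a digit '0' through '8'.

0 1 H H
0 1 2 H
0 0 1 H
0 0 1 H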